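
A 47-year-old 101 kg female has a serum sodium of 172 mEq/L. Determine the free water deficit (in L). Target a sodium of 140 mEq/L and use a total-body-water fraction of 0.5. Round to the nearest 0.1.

11.5 L

TBW = 0.5 · 101 = 50.5 L
Free water deficit = TBW · (Na/140 − 1)
= 50.5 · (172/140 − 1)
= 50.5 · 0.2286
= 11.54 L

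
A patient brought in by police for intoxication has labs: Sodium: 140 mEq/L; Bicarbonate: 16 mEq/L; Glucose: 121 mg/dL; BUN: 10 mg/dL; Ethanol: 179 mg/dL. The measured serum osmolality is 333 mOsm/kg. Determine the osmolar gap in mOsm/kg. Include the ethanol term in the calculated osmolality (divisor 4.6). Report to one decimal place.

3.8 mOsm/kg

Calculated osmolality = 2·Na + glucose/18 + BUN/2.8 + ethanol/4.6
= 2·140 + 121/18 + 10/2.8 + 179/4.6
= 280 + 6.72 + 3.57 + 38.91
= 329.2 mOsm/kg ≈ 329.2 mOsm/kg
Osmolar gap = measured − calculated = 333 − 329.2 = 3.8 mOsm/kg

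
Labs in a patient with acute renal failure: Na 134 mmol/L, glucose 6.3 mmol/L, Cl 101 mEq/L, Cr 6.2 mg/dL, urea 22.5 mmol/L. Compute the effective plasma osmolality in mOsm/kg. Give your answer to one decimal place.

Effective osmolality excludes urea (freely permeant across cell membranes):
2·Na + glucose
= 2·134 + 6.3
= 268 + 6.3
= 274.3 mOsm/kg

274.3 mOsm/kg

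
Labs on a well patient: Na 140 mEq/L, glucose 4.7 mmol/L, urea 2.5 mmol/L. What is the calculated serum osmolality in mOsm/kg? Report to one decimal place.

287.2 mOsm/kg

Calculated osmolality = 2·Na + glucose + urea
= 2·140 + 4.7 + 2.5
= 280 + 4.70 + 2.50
= 287.2 mOsm/kg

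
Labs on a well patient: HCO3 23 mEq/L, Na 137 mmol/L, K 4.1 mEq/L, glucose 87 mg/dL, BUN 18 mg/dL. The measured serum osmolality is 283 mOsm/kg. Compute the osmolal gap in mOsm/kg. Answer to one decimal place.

-2.3 mOsm/kg

Calculated osmolality = 2·Na + glucose/18 + BUN/2.8
= 2·137 + 87/18 + 18/2.8
= 274 + 4.83 + 6.43
= 285.26 mOsm/kg ≈ 285.3 mOsm/kg
Osmolar gap = measured − calculated = 283 − 285.3 = -2.3 mOsm/kg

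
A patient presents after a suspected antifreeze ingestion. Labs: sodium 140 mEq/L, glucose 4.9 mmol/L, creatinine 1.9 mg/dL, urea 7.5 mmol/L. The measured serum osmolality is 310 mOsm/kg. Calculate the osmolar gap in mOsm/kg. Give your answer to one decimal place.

Calculated osmolality = 2·Na + glucose + urea
= 2·140 + 4.9 + 7.5
= 280 + 4.90 + 7.50
= 292.4 mOsm/kg ≈ 292.4 mOsm/kg
Osmolar gap = measured − calculated = 310 − 292.4 = 17.6 mOsm/kg

17.6 mOsm/kg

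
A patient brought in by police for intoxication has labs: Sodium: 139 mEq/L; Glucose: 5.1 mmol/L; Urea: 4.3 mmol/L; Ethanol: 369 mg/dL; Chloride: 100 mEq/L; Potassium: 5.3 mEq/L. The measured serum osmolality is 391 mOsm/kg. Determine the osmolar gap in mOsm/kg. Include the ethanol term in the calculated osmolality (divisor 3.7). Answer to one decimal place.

Calculated osmolality = 2·Na + glucose + urea + ethanol/3.7
= 2·139 + 5.1 + 4.3 + 369/3.7
= 278 + 5.10 + 4.30 + 99.73
= 387.13 mOsm/kg ≈ 387.1 mOsm/kg
Osmolar gap = measured − calculated = 391 − 387.1 = 3.9 mOsm/kg

3.9 mOsm/kg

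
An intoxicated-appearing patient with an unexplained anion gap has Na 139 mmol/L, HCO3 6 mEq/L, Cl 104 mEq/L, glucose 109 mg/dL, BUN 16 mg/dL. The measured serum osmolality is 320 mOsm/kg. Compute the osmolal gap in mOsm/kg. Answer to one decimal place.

Calculated osmolality = 2·Na + glucose/18 + BUN/2.8
= 2·139 + 109/18 + 16/2.8
= 278 + 6.06 + 5.71
= 289.77 mOsm/kg ≈ 289.8 mOsm/kg
Osmolar gap = measured − calculated = 320 − 289.8 = 30.2 mOsm/kg

30.2 mOsm/kg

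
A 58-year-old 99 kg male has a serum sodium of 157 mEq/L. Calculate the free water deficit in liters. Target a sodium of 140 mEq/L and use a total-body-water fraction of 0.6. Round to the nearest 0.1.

7.2 L

TBW = 0.6 · 99 = 59.4 L
Free water deficit = TBW · (Na/140 − 1)
= 59.4 · (157/140 − 1)
= 59.4 · 0.1214
= 7.21 L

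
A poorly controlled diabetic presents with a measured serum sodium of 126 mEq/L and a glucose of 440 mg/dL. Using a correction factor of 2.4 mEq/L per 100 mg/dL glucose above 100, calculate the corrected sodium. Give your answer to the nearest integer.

134 mEq/L

Corrected Na = measured Na + 2.4 · (glucose − 100)/100
= 126 + 2.4 · (440 − 100)/100
= 126 + 8.2
= 134.2 mEq/L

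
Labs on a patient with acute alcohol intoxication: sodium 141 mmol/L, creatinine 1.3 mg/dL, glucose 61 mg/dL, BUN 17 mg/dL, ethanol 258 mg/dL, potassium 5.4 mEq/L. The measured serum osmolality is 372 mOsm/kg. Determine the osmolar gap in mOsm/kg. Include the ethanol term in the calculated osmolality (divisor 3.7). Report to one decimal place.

10.8 mOsm/kg

Calculated osmolality = 2·Na + glucose/18 + BUN/2.8 + ethanol/3.7
= 2·141 + 61/18 + 17/2.8 + 258/3.7
= 282 + 3.39 + 6.07 + 69.73
= 361.19 mOsm/kg ≈ 361.2 mOsm/kg
Osmolar gap = measured − calculated = 372 − 361.2 = 10.8 mOsm/kg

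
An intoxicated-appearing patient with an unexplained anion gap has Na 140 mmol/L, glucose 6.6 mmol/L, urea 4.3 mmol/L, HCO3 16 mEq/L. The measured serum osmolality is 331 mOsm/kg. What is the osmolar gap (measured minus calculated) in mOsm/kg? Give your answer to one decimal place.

Calculated osmolality = 2·Na + glucose + urea
= 2·140 + 6.6 + 4.3
= 280 + 6.60 + 4.30
= 290.9 mOsm/kg ≈ 290.9 mOsm/kg
Osmolar gap = measured − calculated = 331 − 290.9 = 40.1 mOsm/kg

40.1 mOsm/kg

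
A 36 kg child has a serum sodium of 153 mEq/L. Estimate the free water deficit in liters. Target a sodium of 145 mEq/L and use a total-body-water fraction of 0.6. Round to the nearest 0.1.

1.2 L

TBW = 0.6 · 36 = 21.6 L
Free water deficit = TBW · (Na/145 − 1)
= 21.6 · (153/145 − 1)
= 21.6 · 0.0552
= 1.19 L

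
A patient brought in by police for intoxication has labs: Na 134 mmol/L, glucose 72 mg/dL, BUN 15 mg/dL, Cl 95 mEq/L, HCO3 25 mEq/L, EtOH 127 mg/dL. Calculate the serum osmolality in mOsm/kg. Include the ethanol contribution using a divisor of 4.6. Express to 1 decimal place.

305.0 mOsm/kg

Calculated osmolality = 2·Na + glucose/18 + BUN/2.8 + ethanol/4.6
= 2·134 + 72/18 + 15/2.8 + 127/4.6
= 268 + 4 + 5.36 + 27.61
= 304.97 mOsm/kg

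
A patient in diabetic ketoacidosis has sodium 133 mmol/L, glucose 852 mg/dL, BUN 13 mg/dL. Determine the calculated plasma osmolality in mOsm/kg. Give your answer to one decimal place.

Calculated osmolality = 2·Na + glucose/18 + BUN/2.8
= 2·133 + 852/18 + 13/2.8
= 266 + 47.33 + 4.64
= 317.97 mOsm/kg

318.0 mOsm/kg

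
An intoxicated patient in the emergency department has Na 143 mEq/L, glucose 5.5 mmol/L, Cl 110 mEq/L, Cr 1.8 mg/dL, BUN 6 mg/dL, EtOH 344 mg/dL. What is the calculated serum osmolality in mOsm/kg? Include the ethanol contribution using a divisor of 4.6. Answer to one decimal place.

Calculated osmolality = 2·Na + glucose + BUN/2.8 + ethanol/4.6
= 2·143 + 5.5 + 6/2.8 + 344/4.6
= 286 + 5.50 + 2.14 + 74.78
= 368.42 mOsm/kg

368.4 mOsm/kg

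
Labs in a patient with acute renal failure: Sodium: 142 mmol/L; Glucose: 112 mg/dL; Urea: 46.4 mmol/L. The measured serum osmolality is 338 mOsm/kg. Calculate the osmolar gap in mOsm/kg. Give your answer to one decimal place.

1.4 mOsm/kg

Calculated osmolality = 2·Na + glucose/18 + urea
= 2·142 + 112/18 + 46.4
= 284 + 6.22 + 46.40
= 336.62 mOsm/kg ≈ 336.6 mOsm/kg
Osmolar gap = measured − calculated = 338 − 336.6 = 1.4 mOsm/kg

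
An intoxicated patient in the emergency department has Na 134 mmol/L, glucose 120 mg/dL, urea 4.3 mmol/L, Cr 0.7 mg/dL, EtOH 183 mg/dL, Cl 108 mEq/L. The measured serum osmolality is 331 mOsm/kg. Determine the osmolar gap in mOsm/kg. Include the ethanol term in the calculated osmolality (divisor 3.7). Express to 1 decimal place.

Calculated osmolality = 2·Na + glucose/18 + urea + ethanol/3.7
= 2·134 + 120/18 + 4.3 + 183/3.7
= 268 + 6.67 + 4.30 + 49.46
= 328.43 mOsm/kg ≈ 328.4 mOsm/kg
Osmolar gap = measured − calculated = 331 − 328.4 = 2.6 mOsm/kg

2.6 mOsm/kg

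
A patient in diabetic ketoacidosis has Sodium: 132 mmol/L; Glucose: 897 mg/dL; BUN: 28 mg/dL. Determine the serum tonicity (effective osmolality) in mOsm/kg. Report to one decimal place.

313.8 mOsm/kg

Effective osmolality excludes urea (freely permeant across cell membranes):
2·Na + glucose/18
= 2·132 + 897/18
= 264 + 49.83
= 313.83 mOsm/kg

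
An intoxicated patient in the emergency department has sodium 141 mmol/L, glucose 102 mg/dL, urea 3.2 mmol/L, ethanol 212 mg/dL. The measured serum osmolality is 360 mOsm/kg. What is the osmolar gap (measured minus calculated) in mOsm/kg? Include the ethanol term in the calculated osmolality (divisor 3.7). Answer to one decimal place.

Calculated osmolality = 2·Na + glucose/18 + urea + ethanol/3.7
= 2·141 + 102/18 + 3.2 + 212/3.7
= 282 + 5.67 + 3.20 + 57.30
= 348.17 mOsm/kg ≈ 348.2 mOsm/kg
Osmolar gap = measured − calculated = 360 − 348.2 = 11.8 mOsm/kg

11.8 mOsm/kg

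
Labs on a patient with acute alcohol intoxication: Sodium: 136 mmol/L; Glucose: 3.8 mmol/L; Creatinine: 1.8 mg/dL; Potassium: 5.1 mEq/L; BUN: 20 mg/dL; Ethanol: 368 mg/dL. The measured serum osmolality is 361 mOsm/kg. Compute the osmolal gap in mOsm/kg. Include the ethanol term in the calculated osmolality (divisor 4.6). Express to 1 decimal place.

Calculated osmolality = 2·Na + glucose + BUN/2.8 + ethanol/4.6
= 2·136 + 3.8 + 20/2.8 + 368/4.6
= 272 + 3.80 + 7.14 + 80
= 362.94 mOsm/kg ≈ 362.9 mOsm/kg
Osmolar gap = measured − calculated = 361 − 362.9 = -1.9 mOsm/kg

-1.9 mOsm/kg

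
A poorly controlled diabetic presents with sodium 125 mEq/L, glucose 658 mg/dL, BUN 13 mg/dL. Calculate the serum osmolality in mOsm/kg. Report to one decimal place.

291.2 mOsm/kg

Calculated osmolality = 2·Na + glucose/18 + BUN/2.8
= 2·125 + 658/18 + 13/2.8
= 250 + 36.56 + 4.64
= 291.2 mOsm/kg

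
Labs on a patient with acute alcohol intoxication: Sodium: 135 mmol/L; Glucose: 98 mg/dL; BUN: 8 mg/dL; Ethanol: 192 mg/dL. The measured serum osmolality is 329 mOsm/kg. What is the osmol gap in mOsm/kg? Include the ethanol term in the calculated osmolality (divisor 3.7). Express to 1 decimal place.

-1.2 mOsm/kg

Calculated osmolality = 2·Na + glucose/18 + BUN/2.8 + ethanol/3.7
= 2·135 + 98/18 + 8/2.8 + 192/3.7
= 270 + 5.44 + 2.86 + 51.89
= 330.19 mOsm/kg ≈ 330.2 mOsm/kg
Osmolar gap = measured − calculated = 329 − 330.2 = -1.2 mOsm/kg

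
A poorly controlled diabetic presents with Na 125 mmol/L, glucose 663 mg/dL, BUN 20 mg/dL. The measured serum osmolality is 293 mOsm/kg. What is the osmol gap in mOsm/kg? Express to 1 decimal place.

-1.0 mOsm/kg

Calculated osmolality = 2·Na + glucose/18 + BUN/2.8
= 2·125 + 663/18 + 20/2.8
= 250 + 36.83 + 7.14
= 293.97 mOsm/kg ≈ 294.0 mOsm/kg
Osmolar gap = measured − calculated = 293 − 294.0 = -1.0 mOsm/kg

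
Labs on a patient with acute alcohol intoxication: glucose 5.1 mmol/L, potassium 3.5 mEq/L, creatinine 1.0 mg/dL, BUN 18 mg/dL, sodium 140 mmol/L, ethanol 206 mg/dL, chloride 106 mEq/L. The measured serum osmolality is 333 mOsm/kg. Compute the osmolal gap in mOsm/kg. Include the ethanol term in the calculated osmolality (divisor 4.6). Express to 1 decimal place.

Calculated osmolality = 2·Na + glucose + BUN/2.8 + ethanol/4.6
= 2·140 + 5.1 + 18/2.8 + 206/4.6
= 280 + 5.10 + 6.43 + 44.78
= 336.31 mOsm/kg ≈ 336.3 mOsm/kg
Osmolar gap = measured − calculated = 333 − 336.3 = -3.3 mOsm/kg

-3.3 mOsm/kg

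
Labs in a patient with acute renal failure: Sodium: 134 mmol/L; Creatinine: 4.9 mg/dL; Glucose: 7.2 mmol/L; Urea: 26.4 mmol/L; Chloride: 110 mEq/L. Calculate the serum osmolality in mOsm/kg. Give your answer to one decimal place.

Calculated osmolality = 2·Na + glucose + urea
= 2·134 + 7.2 + 26.4
= 268 + 7.20 + 26.40
= 301.6 mOsm/kg

301.6 mOsm/kg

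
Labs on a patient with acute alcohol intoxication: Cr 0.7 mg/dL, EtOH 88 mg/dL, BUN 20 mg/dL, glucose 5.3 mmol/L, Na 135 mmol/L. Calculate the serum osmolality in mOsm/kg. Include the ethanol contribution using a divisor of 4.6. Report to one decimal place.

301.6 mOsm/kg

Calculated osmolality = 2·Na + glucose + BUN/2.8 + ethanol/4.6
= 2·135 + 5.3 + 20/2.8 + 88/4.6
= 270 + 5.30 + 7.14 + 19.13
= 301.57 mOsm/kg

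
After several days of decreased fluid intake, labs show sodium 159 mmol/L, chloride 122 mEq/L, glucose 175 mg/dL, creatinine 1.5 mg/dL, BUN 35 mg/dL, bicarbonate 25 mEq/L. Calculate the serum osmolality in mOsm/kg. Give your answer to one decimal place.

340.2 mOsm/kg

Calculated osmolality = 2·Na + glucose/18 + BUN/2.8
= 2·159 + 175/18 + 35/2.8
= 318 + 9.72 + 12.50
= 340.22 mOsm/kg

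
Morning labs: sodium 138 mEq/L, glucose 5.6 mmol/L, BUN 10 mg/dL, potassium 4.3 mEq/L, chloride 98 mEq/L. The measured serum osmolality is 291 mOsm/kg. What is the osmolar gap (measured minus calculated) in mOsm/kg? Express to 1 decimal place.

Calculated osmolality = 2·Na + glucose + BUN/2.8
= 2·138 + 5.6 + 10/2.8
= 276 + 5.60 + 3.57
= 285.17 mOsm/kg ≈ 285.2 mOsm/kg
Osmolar gap = measured − calculated = 291 − 285.2 = 5.8 mOsm/kg

5.8 mOsm/kg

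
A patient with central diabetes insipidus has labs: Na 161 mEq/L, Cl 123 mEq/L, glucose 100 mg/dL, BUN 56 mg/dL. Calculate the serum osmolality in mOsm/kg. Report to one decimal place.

347.6 mOsm/kg

Calculated osmolality = 2·Na + glucose/18 + BUN/2.8
= 2·161 + 100/18 + 56/2.8
= 322 + 5.56 + 20
= 347.56 mOsm/kg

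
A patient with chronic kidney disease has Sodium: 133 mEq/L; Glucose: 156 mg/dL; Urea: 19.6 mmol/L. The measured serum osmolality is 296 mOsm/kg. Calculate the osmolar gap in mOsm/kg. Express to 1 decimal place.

Calculated osmolality = 2·Na + glucose/18 + urea
= 2·133 + 156/18 + 19.6
= 266 + 8.67 + 19.60
= 294.27 mOsm/kg ≈ 294.3 mOsm/kg
Osmolar gap = measured − calculated = 296 − 294.3 = 1.7 mOsm/kg

1.7 mOsm/kg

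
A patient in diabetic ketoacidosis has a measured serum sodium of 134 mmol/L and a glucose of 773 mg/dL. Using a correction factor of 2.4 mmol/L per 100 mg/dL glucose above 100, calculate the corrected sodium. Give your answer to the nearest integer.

150 mmol/L

Corrected Na = measured Na + 2.4 · (glucose − 100)/100
= 134 + 2.4 · (773 − 100)/100
= 134 + 16.2
= 150.2 mmol/L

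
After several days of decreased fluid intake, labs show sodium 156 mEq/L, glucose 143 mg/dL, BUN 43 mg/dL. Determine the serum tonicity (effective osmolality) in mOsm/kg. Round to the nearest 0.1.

Effective osmolality excludes urea (freely permeant across cell membranes):
2·Na + glucose/18
= 2·156 + 143/18
= 312 + 7.94
= 319.94 mOsm/kg

319.9 mOsm/kg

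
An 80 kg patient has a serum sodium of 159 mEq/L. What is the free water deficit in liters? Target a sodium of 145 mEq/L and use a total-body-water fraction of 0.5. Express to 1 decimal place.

3.9 L

TBW = 0.5 · 80 = 40 L
Free water deficit = TBW · (Na/145 − 1)
= 40 · (159/145 − 1)
= 40 · 0.0966
= 3.86 L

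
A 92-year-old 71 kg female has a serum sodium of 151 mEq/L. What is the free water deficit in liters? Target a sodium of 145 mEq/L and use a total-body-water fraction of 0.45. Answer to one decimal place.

1.3 L

TBW = 0.45 · 71 = 31.95 L
Free water deficit = TBW · (Na/145 − 1)
= 31.95 · (151/145 − 1)
= 31.95 · 0.0414
= 1.32 L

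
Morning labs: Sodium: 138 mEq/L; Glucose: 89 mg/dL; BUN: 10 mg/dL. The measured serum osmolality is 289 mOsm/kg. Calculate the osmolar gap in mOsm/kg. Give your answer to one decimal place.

Calculated osmolality = 2·Na + glucose/18 + BUN/2.8
= 2·138 + 89/18 + 10/2.8
= 276 + 4.94 + 3.57
= 284.51 mOsm/kg ≈ 284.5 mOsm/kg
Osmolar gap = measured − calculated = 289 − 284.5 = 4.5 mOsm/kg

4.5 mOsm/kg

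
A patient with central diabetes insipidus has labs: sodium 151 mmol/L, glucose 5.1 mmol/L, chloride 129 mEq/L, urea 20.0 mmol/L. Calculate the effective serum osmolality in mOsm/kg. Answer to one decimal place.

Effective osmolality excludes urea (freely permeant across cell membranes):
2·Na + glucose
= 2·151 + 5.1
= 302 + 5.1
= 307.1 mOsm/kg

307.1 mOsm/kg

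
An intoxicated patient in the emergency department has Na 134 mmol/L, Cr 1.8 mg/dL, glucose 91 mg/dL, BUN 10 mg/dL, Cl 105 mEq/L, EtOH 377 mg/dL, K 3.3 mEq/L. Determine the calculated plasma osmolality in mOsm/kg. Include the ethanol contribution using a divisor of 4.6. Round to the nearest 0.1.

Calculated osmolality = 2·Na + glucose/18 + BUN/2.8 + ethanol/4.6
= 2·134 + 91/18 + 10/2.8 + 377/4.6
= 268 + 5.06 + 3.57 + 81.96
= 358.59 mOsm/kg

358.6 mOsm/kg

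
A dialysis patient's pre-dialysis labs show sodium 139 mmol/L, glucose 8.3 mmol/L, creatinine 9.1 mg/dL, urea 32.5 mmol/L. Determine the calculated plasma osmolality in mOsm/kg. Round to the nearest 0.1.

Calculated osmolality = 2·Na + glucose + urea
= 2·139 + 8.3 + 32.5
= 278 + 8.30 + 32.50
= 318.8 mOsm/kg

318.8 mOsm/kg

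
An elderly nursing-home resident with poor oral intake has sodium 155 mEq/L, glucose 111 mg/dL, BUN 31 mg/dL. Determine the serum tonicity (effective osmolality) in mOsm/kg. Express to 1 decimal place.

Effective osmolality excludes urea (freely permeant across cell membranes):
2·Na + glucose/18
= 2·155 + 111/18
= 310 + 6.17
= 316.17 mOsm/kg

316.2 mOsm/kg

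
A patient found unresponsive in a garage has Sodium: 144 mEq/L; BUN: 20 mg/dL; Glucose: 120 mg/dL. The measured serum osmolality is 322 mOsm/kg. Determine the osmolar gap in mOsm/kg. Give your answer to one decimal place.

20.2 mOsm/kg

Calculated osmolality = 2·Na + glucose/18 + BUN/2.8
= 2·144 + 120/18 + 20/2.8
= 288 + 6.67 + 7.14
= 301.81 mOsm/kg ≈ 301.8 mOsm/kg
Osmolar gap = measured − calculated = 322 − 301.8 = 20.2 mOsm/kg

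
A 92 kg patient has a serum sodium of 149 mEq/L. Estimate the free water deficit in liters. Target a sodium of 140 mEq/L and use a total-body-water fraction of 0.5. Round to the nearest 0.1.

3.0 L

TBW = 0.5 · 92 = 46 L
Free water deficit = TBW · (Na/140 − 1)
= 46 · (149/140 − 1)
= 46 · 0.0643
= 2.96 L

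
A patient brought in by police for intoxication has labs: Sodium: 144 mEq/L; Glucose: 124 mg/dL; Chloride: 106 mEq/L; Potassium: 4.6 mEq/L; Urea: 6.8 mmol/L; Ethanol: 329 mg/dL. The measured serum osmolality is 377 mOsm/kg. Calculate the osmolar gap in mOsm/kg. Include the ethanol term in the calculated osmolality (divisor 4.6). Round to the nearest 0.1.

3.8 mOsm/kg

Calculated osmolality = 2·Na + glucose/18 + urea + ethanol/4.6
= 2·144 + 124/18 + 6.8 + 329/4.6
= 288 + 6.89 + 6.80 + 71.52
= 373.21 mOsm/kg ≈ 373.2 mOsm/kg
Osmolar gap = measured − calculated = 377 − 373.2 = 3.8 mOsm/kg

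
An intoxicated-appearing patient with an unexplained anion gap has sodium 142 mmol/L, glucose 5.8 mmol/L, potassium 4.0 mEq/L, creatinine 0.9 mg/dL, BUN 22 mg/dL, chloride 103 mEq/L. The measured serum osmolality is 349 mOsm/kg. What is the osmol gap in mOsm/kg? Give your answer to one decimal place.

Calculated osmolality = 2·Na + glucose + BUN/2.8
= 2·142 + 5.8 + 22/2.8
= 284 + 5.80 + 7.86
= 297.66 mOsm/kg ≈ 297.7 mOsm/kg
Osmolar gap = measured − calculated = 349 − 297.7 = 51.3 mOsm/kg

51.3 mOsm/kg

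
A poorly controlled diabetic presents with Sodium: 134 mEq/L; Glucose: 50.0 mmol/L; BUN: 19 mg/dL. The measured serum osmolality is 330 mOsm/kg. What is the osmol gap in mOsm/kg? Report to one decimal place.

5.2 mOsm/kg

Calculated osmolality = 2·Na + glucose + BUN/2.8
= 2·134 + 50 + 19/2.8
= 268 + 50 + 6.79
= 324.79 mOsm/kg ≈ 324.8 mOsm/kg
Osmolar gap = measured − calculated = 330 − 324.8 = 5.2 mOsm/kg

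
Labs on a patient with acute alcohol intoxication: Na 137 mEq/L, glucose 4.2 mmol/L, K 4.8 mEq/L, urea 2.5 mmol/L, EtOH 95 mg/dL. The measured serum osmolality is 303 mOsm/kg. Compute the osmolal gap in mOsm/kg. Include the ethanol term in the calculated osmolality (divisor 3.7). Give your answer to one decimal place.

Calculated osmolality = 2·Na + glucose + urea + ethanol/3.7
= 2·137 + 4.2 + 2.5 + 95/3.7
= 274 + 4.20 + 2.50 + 25.68
= 306.38 mOsm/kg ≈ 306.4 mOsm/kg
Osmolar gap = measured − calculated = 303 − 306.4 = -3.4 mOsm/kg

-3.4 mOsm/kg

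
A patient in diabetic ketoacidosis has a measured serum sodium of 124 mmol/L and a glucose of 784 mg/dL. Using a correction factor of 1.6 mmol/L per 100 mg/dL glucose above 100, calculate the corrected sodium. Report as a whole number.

135 mmol/L

Corrected Na = measured Na + 1.6 · (glucose − 100)/100
= 124 + 1.6 · (784 − 100)/100
= 124 + 10.9
= 134.9 mmol/L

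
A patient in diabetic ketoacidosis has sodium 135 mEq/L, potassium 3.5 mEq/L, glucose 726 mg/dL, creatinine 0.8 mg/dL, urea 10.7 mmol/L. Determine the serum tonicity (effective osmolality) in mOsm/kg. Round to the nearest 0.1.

310.3 mOsm/kg

Effective osmolality excludes urea (freely permeant across cell membranes):
2·Na + glucose/18
= 2·135 + 726/18
= 270 + 40.33
= 310.33 mOsm/kg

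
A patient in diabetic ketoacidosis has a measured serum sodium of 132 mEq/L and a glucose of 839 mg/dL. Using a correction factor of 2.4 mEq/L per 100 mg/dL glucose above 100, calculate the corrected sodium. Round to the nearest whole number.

150 mEq/L

Corrected Na = measured Na + 2.4 · (glucose − 100)/100
= 132 + 2.4 · (839 − 100)/100
= 132 + 17.7
= 149.7 mEq/L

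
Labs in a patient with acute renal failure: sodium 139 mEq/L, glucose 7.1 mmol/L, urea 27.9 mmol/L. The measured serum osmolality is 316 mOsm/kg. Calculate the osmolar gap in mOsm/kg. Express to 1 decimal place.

3.0 mOsm/kg

Calculated osmolality = 2·Na + glucose + urea
= 2·139 + 7.1 + 27.9
= 278 + 7.10 + 27.90
= 313 mOsm/kg ≈ 313.0 mOsm/kg
Osmolar gap = measured − calculated = 316 − 313.0 = 3.0 mOsm/kg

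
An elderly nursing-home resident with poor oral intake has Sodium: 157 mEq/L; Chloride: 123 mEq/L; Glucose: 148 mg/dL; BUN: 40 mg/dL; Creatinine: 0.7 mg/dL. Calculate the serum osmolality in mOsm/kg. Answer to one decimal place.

336.5 mOsm/kg

Calculated osmolality = 2·Na + glucose/18 + BUN/2.8
= 2·157 + 148/18 + 40/2.8
= 314 + 8.22 + 14.29
= 336.51 mOsm/kg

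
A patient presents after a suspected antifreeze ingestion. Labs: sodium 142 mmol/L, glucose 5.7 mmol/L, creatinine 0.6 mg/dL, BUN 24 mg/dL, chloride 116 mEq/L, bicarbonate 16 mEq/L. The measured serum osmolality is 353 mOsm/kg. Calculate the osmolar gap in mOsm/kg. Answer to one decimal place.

54.7 mOsm/kg

Calculated osmolality = 2·Na + glucose + BUN/2.8
= 2·142 + 5.7 + 24/2.8
= 284 + 5.70 + 8.57
= 298.27 mOsm/kg ≈ 298.3 mOsm/kg
Osmolar gap = measured − calculated = 353 − 298.3 = 54.7 mOsm/kg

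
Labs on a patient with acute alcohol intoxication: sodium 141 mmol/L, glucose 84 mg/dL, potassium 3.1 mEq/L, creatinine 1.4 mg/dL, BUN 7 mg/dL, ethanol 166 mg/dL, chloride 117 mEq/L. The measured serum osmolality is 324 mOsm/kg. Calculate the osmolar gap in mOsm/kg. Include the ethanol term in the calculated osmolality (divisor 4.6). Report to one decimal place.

-1.3 mOsm/kg

Calculated osmolality = 2·Na + glucose/18 + BUN/2.8 + ethanol/4.6
= 2·141 + 84/18 + 7/2.8 + 166/4.6
= 282 + 4.67 + 2.50 + 36.09
= 325.26 mOsm/kg ≈ 325.3 mOsm/kg
Osmolar gap = measured − calculated = 324 − 325.3 = -1.3 mOsm/kg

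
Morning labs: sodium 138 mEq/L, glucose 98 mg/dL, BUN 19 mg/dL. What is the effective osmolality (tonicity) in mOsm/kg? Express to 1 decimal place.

Effective osmolality excludes urea (freely permeant across cell membranes):
2·Na + glucose/18
= 2·138 + 98/18
= 276 + 5.44
= 281.44 mOsm/kg

281.4 mOsm/kg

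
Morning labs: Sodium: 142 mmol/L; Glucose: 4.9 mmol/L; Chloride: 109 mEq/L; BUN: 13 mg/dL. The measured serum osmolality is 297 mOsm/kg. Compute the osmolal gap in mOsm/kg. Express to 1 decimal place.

3.5 mOsm/kg

Calculated osmolality = 2·Na + glucose + BUN/2.8
= 2·142 + 4.9 + 13/2.8
= 284 + 4.90 + 4.64
= 293.54 mOsm/kg ≈ 293.5 mOsm/kg
Osmolar gap = measured − calculated = 297 − 293.5 = 3.5 mOsm/kg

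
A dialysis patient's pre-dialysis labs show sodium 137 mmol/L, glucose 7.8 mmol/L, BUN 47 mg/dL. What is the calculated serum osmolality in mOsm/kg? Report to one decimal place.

298.6 mOsm/kg

Calculated osmolality = 2·Na + glucose + BUN/2.8
= 2·137 + 7.8 + 47/2.8
= 274 + 7.80 + 16.79
= 298.59 mOsm/kg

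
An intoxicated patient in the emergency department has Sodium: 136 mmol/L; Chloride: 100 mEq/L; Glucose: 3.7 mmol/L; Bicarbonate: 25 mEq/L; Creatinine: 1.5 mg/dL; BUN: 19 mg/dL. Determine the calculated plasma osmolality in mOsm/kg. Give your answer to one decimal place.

Calculated osmolality = 2·Na + glucose + BUN/2.8
= 2·136 + 3.7 + 19/2.8
= 272 + 3.70 + 6.79
= 282.49 mOsm/kg

282.5 mOsm/kg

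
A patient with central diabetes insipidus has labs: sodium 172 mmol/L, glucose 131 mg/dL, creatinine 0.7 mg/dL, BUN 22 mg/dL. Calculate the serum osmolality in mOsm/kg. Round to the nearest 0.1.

Calculated osmolality = 2·Na + glucose/18 + BUN/2.8
= 2·172 + 131/18 + 22/2.8
= 344 + 7.28 + 7.86
= 359.14 mOsm/kg

359.1 mOsm/kg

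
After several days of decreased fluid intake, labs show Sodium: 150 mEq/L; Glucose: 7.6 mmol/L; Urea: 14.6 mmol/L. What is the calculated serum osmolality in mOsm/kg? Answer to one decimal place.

Calculated osmolality = 2·Na + glucose + urea
= 2·150 + 7.6 + 14.6
= 300 + 7.60 + 14.60
= 322.2 mOsm/kg

322.2 mOsm/kg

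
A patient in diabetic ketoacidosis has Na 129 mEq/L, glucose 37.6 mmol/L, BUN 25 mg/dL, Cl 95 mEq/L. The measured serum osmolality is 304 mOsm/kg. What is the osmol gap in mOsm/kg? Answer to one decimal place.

-0.5 mOsm/kg

Calculated osmolality = 2·Na + glucose + BUN/2.8
= 2·129 + 37.6 + 25/2.8
= 258 + 37.60 + 8.93
= 304.53 mOsm/kg ≈ 304.5 mOsm/kg
Osmolar gap = measured − calculated = 304 − 304.5 = -0.5 mOsm/kg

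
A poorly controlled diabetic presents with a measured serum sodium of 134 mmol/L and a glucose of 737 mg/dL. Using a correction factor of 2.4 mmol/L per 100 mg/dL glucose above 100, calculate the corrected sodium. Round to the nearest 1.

149 mmol/L

Corrected Na = measured Na + 2.4 · (glucose − 100)/100
= 134 + 2.4 · (737 − 100)/100
= 134 + 15.3
= 149.3 mmol/L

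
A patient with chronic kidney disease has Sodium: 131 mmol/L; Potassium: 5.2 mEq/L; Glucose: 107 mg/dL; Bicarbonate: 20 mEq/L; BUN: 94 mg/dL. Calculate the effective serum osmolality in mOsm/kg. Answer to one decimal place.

Effective osmolality excludes urea (freely permeant across cell membranes):
2·Na + glucose/18
= 2·131 + 107/18
= 262 + 5.94
= 267.94 mOsm/kg

267.9 mOsm/kg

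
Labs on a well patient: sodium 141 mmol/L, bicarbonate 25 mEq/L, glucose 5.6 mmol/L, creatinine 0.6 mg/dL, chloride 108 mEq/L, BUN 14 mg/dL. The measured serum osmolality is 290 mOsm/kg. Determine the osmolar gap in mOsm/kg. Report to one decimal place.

-2.6 mOsm/kg

Calculated osmolality = 2·Na + glucose + BUN/2.8
= 2·141 + 5.6 + 14/2.8
= 282 + 5.60 + 5
= 292.6 mOsm/kg ≈ 292.6 mOsm/kg
Osmolar gap = measured − calculated = 290 − 292.6 = -2.6 mOsm/kg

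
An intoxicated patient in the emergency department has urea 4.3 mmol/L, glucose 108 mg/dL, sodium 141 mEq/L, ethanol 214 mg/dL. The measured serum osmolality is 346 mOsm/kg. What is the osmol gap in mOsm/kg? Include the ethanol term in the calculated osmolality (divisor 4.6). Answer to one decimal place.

Calculated osmolality = 2·Na + glucose/18 + urea + ethanol/4.6
= 2·141 + 108/18 + 4.3 + 214/4.6
= 282 + 6 + 4.30 + 46.52
= 338.82 mOsm/kg ≈ 338.8 mOsm/kg
Osmolar gap = measured − calculated = 346 − 338.8 = 7.2 mOsm/kg

7.2 mOsm/kg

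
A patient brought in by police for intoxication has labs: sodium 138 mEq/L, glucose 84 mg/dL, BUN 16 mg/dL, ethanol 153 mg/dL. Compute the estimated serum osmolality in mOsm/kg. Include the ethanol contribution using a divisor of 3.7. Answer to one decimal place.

Calculated osmolality = 2·Na + glucose/18 + BUN/2.8 + ethanol/3.7
= 2·138 + 84/18 + 16/2.8 + 153/3.7
= 276 + 4.67 + 5.71 + 41.35
= 327.73 mOsm/kg

327.7 mOsm/kg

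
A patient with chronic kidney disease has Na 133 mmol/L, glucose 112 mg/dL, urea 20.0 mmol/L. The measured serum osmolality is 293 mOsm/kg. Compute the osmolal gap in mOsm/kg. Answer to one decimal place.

Calculated osmolality = 2·Na + glucose/18 + urea
= 2·133 + 112/18 + 20
= 266 + 6.22 + 20
= 292.22 mOsm/kg ≈ 292.2 mOsm/kg
Osmolar gap = measured − calculated = 293 − 292.2 = 0.8 mOsm/kg

0.8 mOsm/kg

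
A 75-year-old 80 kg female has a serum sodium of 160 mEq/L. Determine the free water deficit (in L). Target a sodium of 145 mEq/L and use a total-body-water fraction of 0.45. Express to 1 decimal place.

TBW = 0.45 · 80 = 36 L
Free water deficit = TBW · (Na/145 − 1)
= 36 · (160/145 − 1)
= 36 · 0.1034
= 3.72 L

3.7 L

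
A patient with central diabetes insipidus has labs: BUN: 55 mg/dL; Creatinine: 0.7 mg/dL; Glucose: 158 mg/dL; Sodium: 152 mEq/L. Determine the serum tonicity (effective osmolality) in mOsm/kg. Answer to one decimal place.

Effective osmolality excludes urea (freely permeant across cell membranes):
2·Na + glucose/18
= 2·152 + 158/18
= 304 + 8.78
= 312.78 mOsm/kg

312.8 mOsm/kg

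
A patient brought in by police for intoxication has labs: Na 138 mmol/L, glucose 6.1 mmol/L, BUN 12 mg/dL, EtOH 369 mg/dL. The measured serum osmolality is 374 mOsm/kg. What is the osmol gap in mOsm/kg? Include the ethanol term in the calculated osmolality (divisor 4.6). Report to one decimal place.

Calculated osmolality = 2·Na + glucose + BUN/2.8 + ethanol/4.6
= 2·138 + 6.1 + 12/2.8 + 369/4.6
= 276 + 6.10 + 4.29 + 80.22
= 366.61 mOsm/kg ≈ 366.6 mOsm/kg
Osmolar gap = measured − calculated = 374 − 366.6 = 7.4 mOsm/kg

7.4 mOsm/kg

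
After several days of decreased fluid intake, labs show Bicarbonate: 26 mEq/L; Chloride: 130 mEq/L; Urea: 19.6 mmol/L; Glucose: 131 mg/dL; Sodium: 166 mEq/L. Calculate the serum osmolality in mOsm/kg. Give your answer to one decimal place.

358.9 mOsm/kg

Calculated osmolality = 2·Na + glucose/18 + urea
= 2·166 + 131/18 + 19.6
= 332 + 7.28 + 19.60
= 358.88 mOsm/kg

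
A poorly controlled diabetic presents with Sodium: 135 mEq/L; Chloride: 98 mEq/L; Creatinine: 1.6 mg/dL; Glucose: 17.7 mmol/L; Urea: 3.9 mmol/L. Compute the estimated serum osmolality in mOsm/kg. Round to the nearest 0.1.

291.6 mOsm/kg

Calculated osmolality = 2·Na + glucose + urea
= 2·135 + 17.7 + 3.9
= 270 + 17.70 + 3.90
= 291.6 mOsm/kg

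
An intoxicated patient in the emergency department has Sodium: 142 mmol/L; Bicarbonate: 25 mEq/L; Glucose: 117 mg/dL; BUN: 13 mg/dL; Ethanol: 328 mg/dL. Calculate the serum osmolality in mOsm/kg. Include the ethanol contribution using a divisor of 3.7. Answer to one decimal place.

383.8 mOsm/kg

Calculated osmolality = 2·Na + glucose/18 + BUN/2.8 + ethanol/3.7
= 2·142 + 117/18 + 13/2.8 + 328/3.7
= 284 + 6.50 + 4.64 + 88.65
= 383.79 mOsm/kg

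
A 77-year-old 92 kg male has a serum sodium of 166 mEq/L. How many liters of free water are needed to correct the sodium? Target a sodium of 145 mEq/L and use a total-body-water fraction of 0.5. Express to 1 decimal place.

6.7 L

TBW = 0.5 · 92 = 46 L
Free water deficit = TBW · (Na/145 − 1)
= 46 · (166/145 − 1)
= 46 · 0.1448
= 6.66 L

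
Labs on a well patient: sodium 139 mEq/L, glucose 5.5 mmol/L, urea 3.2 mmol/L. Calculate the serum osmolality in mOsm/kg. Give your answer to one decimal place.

286.7 mOsm/kg

Calculated osmolality = 2·Na + glucose + urea
= 2·139 + 5.5 + 3.2
= 278 + 5.50 + 3.20
= 286.7 mOsm/kg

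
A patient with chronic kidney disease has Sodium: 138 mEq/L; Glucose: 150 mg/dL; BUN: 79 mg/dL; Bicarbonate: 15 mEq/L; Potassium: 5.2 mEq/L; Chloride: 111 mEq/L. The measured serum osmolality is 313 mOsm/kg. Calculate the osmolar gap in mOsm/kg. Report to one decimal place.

Calculated osmolality = 2·Na + glucose/18 + BUN/2.8
= 2·138 + 150/18 + 79/2.8
= 276 + 8.33 + 28.21
= 312.54 mOsm/kg ≈ 312.5 mOsm/kg
Osmolar gap = measured − calculated = 313 − 312.5 = 0.5 mOsm/kg

0.5 mOsm/kg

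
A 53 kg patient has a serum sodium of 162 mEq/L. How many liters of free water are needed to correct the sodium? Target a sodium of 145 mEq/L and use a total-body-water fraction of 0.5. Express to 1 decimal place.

3.1 L

TBW = 0.5 · 53 = 26.5 L
Free water deficit = TBW · (Na/145 − 1)
= 26.5 · (162/145 − 1)
= 26.5 · 0.1172
= 3.11 L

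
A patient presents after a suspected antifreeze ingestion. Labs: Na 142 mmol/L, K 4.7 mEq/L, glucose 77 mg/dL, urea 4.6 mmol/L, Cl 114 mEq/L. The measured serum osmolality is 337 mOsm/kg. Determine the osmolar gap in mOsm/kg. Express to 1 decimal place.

Calculated osmolality = 2·Na + glucose/18 + urea
= 2·142 + 77/18 + 4.6
= 284 + 4.28 + 4.60
= 292.88 mOsm/kg ≈ 292.9 mOsm/kg
Osmolar gap = measured − calculated = 337 − 292.9 = 44.1 mOsm/kg

44.1 mOsm/kg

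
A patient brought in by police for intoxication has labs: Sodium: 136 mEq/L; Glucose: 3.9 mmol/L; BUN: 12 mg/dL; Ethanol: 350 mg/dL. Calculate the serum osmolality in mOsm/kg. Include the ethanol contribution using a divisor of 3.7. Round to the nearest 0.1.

Calculated osmolality = 2·Na + glucose + BUN/2.8 + ethanol/3.7
= 2·136 + 3.9 + 12/2.8 + 350/3.7
= 272 + 3.90 + 4.29 + 94.59
= 374.78 mOsm/kg

374.8 mOsm/kg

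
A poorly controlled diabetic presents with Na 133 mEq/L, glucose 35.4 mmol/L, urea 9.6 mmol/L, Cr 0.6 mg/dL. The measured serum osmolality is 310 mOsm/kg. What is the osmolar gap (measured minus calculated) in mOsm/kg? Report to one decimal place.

-1.0 mOsm/kg

Calculated osmolality = 2·Na + glucose + urea
= 2·133 + 35.4 + 9.6
= 266 + 35.40 + 9.60
= 311 mOsm/kg ≈ 311.0 mOsm/kg
Osmolar gap = measured − calculated = 310 − 311.0 = -1.0 mOsm/kg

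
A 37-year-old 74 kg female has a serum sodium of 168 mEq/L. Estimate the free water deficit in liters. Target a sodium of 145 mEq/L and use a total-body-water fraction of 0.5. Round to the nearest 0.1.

5.9 L

TBW = 0.5 · 74 = 37 L
Free water deficit = TBW · (Na/145 − 1)
= 37 · (168/145 − 1)
= 37 · 0.1586
= 5.87 L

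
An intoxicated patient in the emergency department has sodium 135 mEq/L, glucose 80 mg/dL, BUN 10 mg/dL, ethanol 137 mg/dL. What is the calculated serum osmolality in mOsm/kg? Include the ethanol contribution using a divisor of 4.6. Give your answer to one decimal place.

307.8 mOsm/kg

Calculated osmolality = 2·Na + glucose/18 + BUN/2.8 + ethanol/4.6
= 2·135 + 80/18 + 10/2.8 + 137/4.6
= 270 + 4.44 + 3.57 + 29.78
= 307.79 mOsm/kg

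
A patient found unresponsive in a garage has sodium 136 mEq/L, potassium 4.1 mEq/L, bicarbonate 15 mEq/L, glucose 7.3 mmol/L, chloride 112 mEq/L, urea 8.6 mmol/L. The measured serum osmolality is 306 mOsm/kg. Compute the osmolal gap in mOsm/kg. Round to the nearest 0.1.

18.1 mOsm/kg

Calculated osmolality = 2·Na + glucose + urea
= 2·136 + 7.3 + 8.6
= 272 + 7.30 + 8.60
= 287.9 mOsm/kg ≈ 287.9 mOsm/kg
Osmolar gap = measured − calculated = 306 − 287.9 = 18.1 mOsm/kg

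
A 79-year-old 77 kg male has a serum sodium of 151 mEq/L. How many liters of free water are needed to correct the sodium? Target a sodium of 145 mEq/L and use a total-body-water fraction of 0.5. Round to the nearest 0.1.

TBW = 0.5 · 77 = 38.5 L
Free water deficit = TBW · (Na/145 − 1)
= 38.5 · (151/145 − 1)
= 38.5 · 0.0414
= 1.59 L

1.6 L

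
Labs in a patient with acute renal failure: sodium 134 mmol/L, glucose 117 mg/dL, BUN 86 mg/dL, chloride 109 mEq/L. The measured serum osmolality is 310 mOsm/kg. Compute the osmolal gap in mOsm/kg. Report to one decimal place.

4.8 mOsm/kg

Calculated osmolality = 2·Na + glucose/18 + BUN/2.8
= 2·134 + 117/18 + 86/2.8
= 268 + 6.50 + 30.71
= 305.21 mOsm/kg ≈ 305.2 mOsm/kg
Osmolar gap = measured − calculated = 310 − 305.2 = 4.8 mOsm/kg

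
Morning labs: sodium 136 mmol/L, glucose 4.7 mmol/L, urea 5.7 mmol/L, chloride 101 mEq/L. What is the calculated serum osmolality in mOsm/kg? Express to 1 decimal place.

282.4 mOsm/kg

Calculated osmolality = 2·Na + glucose + urea
= 2·136 + 4.7 + 5.7
= 272 + 4.70 + 5.70
= 282.4 mOsm/kg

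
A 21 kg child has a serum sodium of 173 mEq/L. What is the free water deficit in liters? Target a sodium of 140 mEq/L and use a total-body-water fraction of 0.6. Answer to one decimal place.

3.0 L

TBW = 0.6 · 21 = 12.6 L
Free water deficit = TBW · (Na/140 − 1)
= 12.6 · (173/140 − 1)
= 12.6 · 0.2357
= 2.97 L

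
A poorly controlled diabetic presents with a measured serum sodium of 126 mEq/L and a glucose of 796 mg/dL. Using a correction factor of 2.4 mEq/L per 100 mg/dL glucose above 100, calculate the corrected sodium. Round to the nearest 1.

143 mEq/L

Corrected Na = measured Na + 2.4 · (glucose − 100)/100
= 126 + 2.4 · (796 − 100)/100
= 126 + 16.7
= 142.7 mEq/L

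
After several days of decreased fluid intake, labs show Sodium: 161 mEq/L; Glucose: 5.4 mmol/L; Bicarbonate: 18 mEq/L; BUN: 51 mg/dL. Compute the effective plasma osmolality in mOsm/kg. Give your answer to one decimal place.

327.4 mOsm/kg

Effective osmolality excludes urea (freely permeant across cell membranes):
2·Na + glucose
= 2·161 + 5.4
= 322 + 5.4
= 327.4 mOsm/kg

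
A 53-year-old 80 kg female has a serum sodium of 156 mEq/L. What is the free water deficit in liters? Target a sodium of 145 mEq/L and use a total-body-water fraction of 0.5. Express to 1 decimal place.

3.0 L

TBW = 0.5 · 80 = 40 L
Free water deficit = TBW · (Na/145 − 1)
= 40 · (156/145 − 1)
= 40 · 0.0759
= 3.04 L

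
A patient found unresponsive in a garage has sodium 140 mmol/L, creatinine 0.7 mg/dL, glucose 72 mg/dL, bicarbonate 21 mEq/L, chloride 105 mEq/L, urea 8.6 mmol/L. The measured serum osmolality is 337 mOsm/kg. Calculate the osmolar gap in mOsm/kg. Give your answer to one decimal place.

Calculated osmolality = 2·Na + glucose/18 + urea
= 2·140 + 72/18 + 8.6
= 280 + 4 + 8.60
= 292.6 mOsm/kg ≈ 292.6 mOsm/kg
Osmolar gap = measured − calculated = 337 − 292.6 = 44.4 mOsm/kg

44.4 mOsm/kg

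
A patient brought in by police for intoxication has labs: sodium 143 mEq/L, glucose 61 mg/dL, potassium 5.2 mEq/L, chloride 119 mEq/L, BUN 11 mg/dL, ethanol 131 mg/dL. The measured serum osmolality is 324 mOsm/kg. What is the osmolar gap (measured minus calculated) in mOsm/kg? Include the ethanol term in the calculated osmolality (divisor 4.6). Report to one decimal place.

Calculated osmolality = 2·Na + glucose/18 + BUN/2.8 + ethanol/4.6
= 2·143 + 61/18 + 11/2.8 + 131/4.6
= 286 + 3.39 + 3.93 + 28.48
= 321.8 mOsm/kg ≈ 321.8 mOsm/kg
Osmolar gap = measured − calculated = 324 − 321.8 = 2.2 mOsm/kg

2.2 mOsm/kg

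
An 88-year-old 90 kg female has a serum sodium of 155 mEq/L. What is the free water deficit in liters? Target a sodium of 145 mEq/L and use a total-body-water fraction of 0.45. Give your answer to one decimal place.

2.8 L

TBW = 0.45 · 90 = 40.5 L
Free water deficit = TBW · (Na/145 − 1)
= 40.5 · (155/145 − 1)
= 40.5 · 0.069
= 2.79 L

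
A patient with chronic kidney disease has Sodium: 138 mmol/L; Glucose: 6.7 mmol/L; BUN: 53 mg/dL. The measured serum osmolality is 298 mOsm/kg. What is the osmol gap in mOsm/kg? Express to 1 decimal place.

-3.6 mOsm/kg

Calculated osmolality = 2·Na + glucose + BUN/2.8
= 2·138 + 6.7 + 53/2.8
= 276 + 6.70 + 18.93
= 301.63 mOsm/kg ≈ 301.6 mOsm/kg
Osmolar gap = measured − calculated = 298 − 301.6 = -3.6 mOsm/kg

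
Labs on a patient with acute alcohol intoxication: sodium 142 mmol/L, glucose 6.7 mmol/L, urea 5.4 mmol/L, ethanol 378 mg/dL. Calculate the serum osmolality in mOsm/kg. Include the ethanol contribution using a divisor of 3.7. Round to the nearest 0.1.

398.3 mOsm/kg

Calculated osmolality = 2·Na + glucose + urea + ethanol/3.7
= 2·142 + 6.7 + 5.4 + 378/3.7
= 284 + 6.70 + 5.40 + 102.16
= 398.26 mOsm/kg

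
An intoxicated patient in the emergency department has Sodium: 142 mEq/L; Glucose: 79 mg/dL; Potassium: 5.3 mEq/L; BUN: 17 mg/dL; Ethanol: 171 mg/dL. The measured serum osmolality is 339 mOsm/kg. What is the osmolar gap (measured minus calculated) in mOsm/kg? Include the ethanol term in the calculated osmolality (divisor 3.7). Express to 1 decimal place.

-1.7 mOsm/kg

Calculated osmolality = 2·Na + glucose/18 + BUN/2.8 + ethanol/3.7
= 2·142 + 79/18 + 17/2.8 + 171/3.7
= 284 + 4.39 + 6.07 + 46.22
= 340.68 mOsm/kg ≈ 340.7 mOsm/kg
Osmolar gap = measured − calculated = 339 − 340.7 = -1.7 mOsm/kg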